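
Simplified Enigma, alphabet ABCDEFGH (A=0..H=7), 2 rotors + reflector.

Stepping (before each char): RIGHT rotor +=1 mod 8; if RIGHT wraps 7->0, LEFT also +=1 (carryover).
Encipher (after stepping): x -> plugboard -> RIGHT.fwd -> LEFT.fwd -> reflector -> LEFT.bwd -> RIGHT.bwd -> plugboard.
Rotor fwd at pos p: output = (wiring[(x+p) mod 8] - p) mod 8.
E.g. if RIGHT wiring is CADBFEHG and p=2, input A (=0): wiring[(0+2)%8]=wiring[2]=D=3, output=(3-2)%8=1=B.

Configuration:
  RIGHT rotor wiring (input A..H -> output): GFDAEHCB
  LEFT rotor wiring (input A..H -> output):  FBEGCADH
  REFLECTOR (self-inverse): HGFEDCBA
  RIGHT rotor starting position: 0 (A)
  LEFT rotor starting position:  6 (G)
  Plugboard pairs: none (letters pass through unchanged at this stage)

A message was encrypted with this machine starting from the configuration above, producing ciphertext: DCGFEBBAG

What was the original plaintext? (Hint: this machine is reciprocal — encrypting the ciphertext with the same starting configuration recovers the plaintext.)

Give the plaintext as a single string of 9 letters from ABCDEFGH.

Char 1 ('D'): step: R->1, L=6; D->plug->D->R->D->L->D->refl->E->L'->G->R'->E->plug->E
Char 2 ('C'): step: R->2, L=6; C->plug->C->R->C->L->H->refl->A->L'->F->R'->D->plug->D
Char 3 ('G'): step: R->3, L=6; G->plug->G->R->C->L->H->refl->A->L'->F->R'->A->plug->A
Char 4 ('F'): step: R->4, L=6; F->plug->F->R->B->L->B->refl->G->L'->E->R'->H->plug->H
Char 5 ('E'): step: R->5, L=6; E->plug->E->R->A->L->F->refl->C->L'->H->R'->H->plug->H
Char 6 ('B'): step: R->6, L=6; B->plug->B->R->D->L->D->refl->E->L'->G->R'->G->plug->G
Char 7 ('B'): step: R->7, L=6; B->plug->B->R->H->L->C->refl->F->L'->A->R'->G->plug->G
Char 8 ('A'): step: R->0, L->7 (L advanced); A->plug->A->R->G->L->B->refl->G->L'->B->R'->H->plug->H
Char 9 ('G'): step: R->1, L=7; G->plug->G->R->A->L->A->refl->H->L'->E->R'->A->plug->A

Answer: EDAHHGGHA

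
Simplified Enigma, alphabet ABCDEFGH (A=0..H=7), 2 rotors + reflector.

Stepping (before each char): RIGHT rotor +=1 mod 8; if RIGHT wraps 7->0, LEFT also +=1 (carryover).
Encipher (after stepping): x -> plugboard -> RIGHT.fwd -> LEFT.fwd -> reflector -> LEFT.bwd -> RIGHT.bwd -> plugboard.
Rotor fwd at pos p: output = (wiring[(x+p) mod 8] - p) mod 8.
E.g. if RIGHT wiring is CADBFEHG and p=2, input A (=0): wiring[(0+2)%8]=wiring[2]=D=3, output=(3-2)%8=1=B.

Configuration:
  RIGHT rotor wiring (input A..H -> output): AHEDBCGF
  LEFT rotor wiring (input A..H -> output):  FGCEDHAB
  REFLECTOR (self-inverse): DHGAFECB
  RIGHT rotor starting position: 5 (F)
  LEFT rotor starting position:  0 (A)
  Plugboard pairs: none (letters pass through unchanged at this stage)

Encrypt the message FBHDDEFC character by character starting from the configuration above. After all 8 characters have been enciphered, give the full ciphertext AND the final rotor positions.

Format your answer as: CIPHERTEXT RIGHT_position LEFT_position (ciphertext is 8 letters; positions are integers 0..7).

Char 1 ('F'): step: R->6, L=0; F->plug->F->R->F->L->H->refl->B->L'->H->R'->B->plug->B
Char 2 ('B'): step: R->7, L=0; B->plug->B->R->B->L->G->refl->C->L'->C->R'->F->plug->F
Char 3 ('H'): step: R->0, L->1 (L advanced); H->plug->H->R->F->L->H->refl->B->L'->B->R'->E->plug->E
Char 4 ('D'): step: R->1, L=1; D->plug->D->R->A->L->F->refl->E->L'->H->R'->H->plug->H
Char 5 ('D'): step: R->2, L=1; D->plug->D->R->A->L->F->refl->E->L'->H->R'->C->plug->C
Char 6 ('E'): step: R->3, L=1; E->plug->E->R->C->L->D->refl->A->L'->G->R'->B->plug->B
Char 7 ('F'): step: R->4, L=1; F->plug->F->R->D->L->C->refl->G->L'->E->R'->E->plug->E
Char 8 ('C'): step: R->5, L=1; C->plug->C->R->A->L->F->refl->E->L'->H->R'->F->plug->F
Final: ciphertext=BFEHCBEF, RIGHT=5, LEFT=1

Answer: BFEHCBEF 5 1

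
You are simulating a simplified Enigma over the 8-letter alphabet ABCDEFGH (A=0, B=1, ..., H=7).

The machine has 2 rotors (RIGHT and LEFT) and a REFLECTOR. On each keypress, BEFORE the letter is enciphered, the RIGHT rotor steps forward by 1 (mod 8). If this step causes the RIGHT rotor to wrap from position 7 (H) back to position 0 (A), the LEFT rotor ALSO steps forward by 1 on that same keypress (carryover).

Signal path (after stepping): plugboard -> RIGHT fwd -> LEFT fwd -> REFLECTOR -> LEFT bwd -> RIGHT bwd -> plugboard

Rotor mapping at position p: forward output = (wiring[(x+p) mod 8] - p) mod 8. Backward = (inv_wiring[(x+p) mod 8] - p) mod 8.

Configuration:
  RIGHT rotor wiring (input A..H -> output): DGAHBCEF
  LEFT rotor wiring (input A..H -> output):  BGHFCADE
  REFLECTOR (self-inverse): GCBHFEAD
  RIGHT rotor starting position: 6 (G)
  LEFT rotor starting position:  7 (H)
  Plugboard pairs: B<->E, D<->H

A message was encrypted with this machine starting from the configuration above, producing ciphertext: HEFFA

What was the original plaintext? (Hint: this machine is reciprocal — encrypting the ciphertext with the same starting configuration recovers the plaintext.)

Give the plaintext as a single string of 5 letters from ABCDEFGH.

Char 1 ('H'): step: R->7, L=7; H->plug->D->R->B->L->C->refl->B->L'->G->R'->A->plug->A
Char 2 ('E'): step: R->0, L->0 (L advanced); E->plug->B->R->G->L->D->refl->H->L'->C->R'->F->plug->F
Char 3 ('F'): step: R->1, L=0; F->plug->F->R->D->L->F->refl->E->L'->H->R'->B->plug->E
Char 4 ('F'): step: R->2, L=0; F->plug->F->R->D->L->F->refl->E->L'->H->R'->C->plug->C
Char 5 ('A'): step: R->3, L=0; A->plug->A->R->E->L->C->refl->B->L'->A->R'->F->plug->F

Answer: AFECF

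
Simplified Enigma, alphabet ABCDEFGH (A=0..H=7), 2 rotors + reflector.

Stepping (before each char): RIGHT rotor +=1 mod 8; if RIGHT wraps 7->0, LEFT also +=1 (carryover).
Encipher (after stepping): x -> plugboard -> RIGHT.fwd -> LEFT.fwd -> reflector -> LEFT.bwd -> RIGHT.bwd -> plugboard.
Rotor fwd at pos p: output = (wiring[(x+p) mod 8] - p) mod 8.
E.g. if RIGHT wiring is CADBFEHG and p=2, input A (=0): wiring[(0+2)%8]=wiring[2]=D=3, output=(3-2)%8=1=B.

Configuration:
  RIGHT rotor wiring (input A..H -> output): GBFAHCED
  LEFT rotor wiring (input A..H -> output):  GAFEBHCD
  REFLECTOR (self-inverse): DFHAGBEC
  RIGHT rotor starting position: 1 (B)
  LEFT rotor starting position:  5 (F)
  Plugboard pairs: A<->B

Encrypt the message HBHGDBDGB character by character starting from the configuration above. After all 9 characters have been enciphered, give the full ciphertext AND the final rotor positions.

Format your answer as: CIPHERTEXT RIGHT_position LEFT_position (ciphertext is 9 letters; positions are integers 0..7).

Answer: EAFDGHCDG 2 6

Derivation:
Char 1 ('H'): step: R->2, L=5; H->plug->H->R->H->L->E->refl->G->L'->C->R'->E->plug->E
Char 2 ('B'): step: R->3, L=5; B->plug->A->R->F->L->A->refl->D->L'->E->R'->B->plug->A
Char 3 ('H'): step: R->4, L=5; H->plug->H->R->E->L->D->refl->A->L'->F->R'->F->plug->F
Char 4 ('G'): step: R->5, L=5; G->plug->G->R->D->L->B->refl->F->L'->B->R'->D->plug->D
Char 5 ('D'): step: R->6, L=5; D->plug->D->R->D->L->B->refl->F->L'->B->R'->G->plug->G
Char 6 ('B'): step: R->7, L=5; B->plug->A->R->E->L->D->refl->A->L'->F->R'->H->plug->H
Char 7 ('D'): step: R->0, L->6 (L advanced); D->plug->D->R->A->L->E->refl->G->L'->F->R'->C->plug->C
Char 8 ('G'): step: R->1, L=6; G->plug->G->R->C->L->A->refl->D->L'->G->R'->D->plug->D
Char 9 ('B'): step: R->2, L=6; B->plug->A->R->D->L->C->refl->H->L'->E->R'->G->plug->G
Final: ciphertext=EAFDGHCDG, RIGHT=2, LEFT=6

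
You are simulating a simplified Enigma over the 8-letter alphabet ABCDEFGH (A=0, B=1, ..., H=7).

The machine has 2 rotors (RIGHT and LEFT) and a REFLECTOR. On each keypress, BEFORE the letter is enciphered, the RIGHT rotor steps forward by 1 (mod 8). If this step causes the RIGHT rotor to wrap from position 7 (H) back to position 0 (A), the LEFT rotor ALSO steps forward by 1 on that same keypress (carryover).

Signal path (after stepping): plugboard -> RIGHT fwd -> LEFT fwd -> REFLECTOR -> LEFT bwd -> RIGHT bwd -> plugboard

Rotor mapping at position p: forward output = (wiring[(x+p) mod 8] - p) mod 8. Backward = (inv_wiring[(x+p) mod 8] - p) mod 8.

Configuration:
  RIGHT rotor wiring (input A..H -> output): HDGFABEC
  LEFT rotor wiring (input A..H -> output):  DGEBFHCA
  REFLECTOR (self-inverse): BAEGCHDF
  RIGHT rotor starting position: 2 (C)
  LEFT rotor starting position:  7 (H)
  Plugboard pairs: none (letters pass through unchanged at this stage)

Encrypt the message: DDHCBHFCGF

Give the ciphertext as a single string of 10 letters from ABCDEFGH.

Answer: FCDBECDEDE

Derivation:
Char 1 ('D'): step: R->3, L=7; D->plug->D->R->B->L->E->refl->C->L'->E->R'->F->plug->F
Char 2 ('D'): step: R->4, L=7; D->plug->D->R->G->L->A->refl->B->L'->A->R'->C->plug->C
Char 3 ('H'): step: R->5, L=7; H->plug->H->R->D->L->F->refl->H->L'->C->R'->D->plug->D
Char 4 ('C'): step: R->6, L=7; C->plug->C->R->B->L->E->refl->C->L'->E->R'->B->plug->B
Char 5 ('B'): step: R->7, L=7; B->plug->B->R->A->L->B->refl->A->L'->G->R'->E->plug->E
Char 6 ('H'): step: R->0, L->0 (L advanced); H->plug->H->R->C->L->E->refl->C->L'->G->R'->C->plug->C
Char 7 ('F'): step: R->1, L=0; F->plug->F->R->D->L->B->refl->A->L'->H->R'->D->plug->D
Char 8 ('C'): step: R->2, L=0; C->plug->C->R->G->L->C->refl->E->L'->C->R'->E->plug->E
Char 9 ('G'): step: R->3, L=0; G->plug->G->R->A->L->D->refl->G->L'->B->R'->D->plug->D
Char 10 ('F'): step: R->4, L=0; F->plug->F->R->H->L->A->refl->B->L'->D->R'->E->plug->E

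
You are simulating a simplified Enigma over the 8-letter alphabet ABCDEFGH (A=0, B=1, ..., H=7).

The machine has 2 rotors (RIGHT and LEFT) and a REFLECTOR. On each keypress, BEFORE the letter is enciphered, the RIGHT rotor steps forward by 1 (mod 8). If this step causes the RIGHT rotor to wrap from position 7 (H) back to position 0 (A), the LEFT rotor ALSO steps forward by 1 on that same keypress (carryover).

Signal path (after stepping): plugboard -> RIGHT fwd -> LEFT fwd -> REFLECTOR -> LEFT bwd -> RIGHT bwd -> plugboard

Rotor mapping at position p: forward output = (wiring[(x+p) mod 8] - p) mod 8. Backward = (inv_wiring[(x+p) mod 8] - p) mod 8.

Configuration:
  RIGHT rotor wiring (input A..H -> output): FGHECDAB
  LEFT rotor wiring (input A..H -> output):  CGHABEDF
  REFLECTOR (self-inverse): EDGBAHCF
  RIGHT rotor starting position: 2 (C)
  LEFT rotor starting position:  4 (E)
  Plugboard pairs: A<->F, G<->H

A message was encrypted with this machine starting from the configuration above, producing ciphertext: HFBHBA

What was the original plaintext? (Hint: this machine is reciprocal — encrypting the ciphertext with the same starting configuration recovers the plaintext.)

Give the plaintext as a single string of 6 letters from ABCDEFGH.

Answer: EHFGAH

Derivation:
Char 1 ('H'): step: R->3, L=4; H->plug->G->R->D->L->B->refl->D->L'->G->R'->E->plug->E
Char 2 ('F'): step: R->4, L=4; F->plug->A->R->G->L->D->refl->B->L'->D->R'->G->plug->H
Char 3 ('B'): step: R->5, L=4; B->plug->B->R->D->L->B->refl->D->L'->G->R'->A->plug->F
Char 4 ('H'): step: R->6, L=4; H->plug->G->R->E->L->G->refl->C->L'->F->R'->H->plug->G
Char 5 ('B'): step: R->7, L=4; B->plug->B->R->G->L->D->refl->B->L'->D->R'->F->plug->A
Char 6 ('A'): step: R->0, L->5 (L advanced); A->plug->F->R->D->L->F->refl->H->L'->A->R'->G->plug->H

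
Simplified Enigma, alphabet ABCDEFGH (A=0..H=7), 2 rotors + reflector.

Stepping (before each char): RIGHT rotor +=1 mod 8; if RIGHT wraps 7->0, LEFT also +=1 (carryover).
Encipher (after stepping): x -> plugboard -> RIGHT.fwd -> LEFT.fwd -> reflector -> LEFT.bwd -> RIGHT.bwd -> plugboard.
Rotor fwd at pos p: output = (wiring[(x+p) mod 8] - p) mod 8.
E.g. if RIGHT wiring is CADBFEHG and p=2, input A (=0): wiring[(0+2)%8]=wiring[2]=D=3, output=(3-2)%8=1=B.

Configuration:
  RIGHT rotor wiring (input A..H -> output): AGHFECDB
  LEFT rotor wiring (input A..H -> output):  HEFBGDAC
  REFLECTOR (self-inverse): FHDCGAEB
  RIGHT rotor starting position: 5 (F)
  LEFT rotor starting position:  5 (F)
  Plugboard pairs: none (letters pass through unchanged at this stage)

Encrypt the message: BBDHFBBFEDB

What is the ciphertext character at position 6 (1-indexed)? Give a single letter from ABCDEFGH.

Char 1 ('B'): step: R->6, L=5; B->plug->B->R->D->L->C->refl->D->L'->B->R'->E->plug->E
Char 2 ('B'): step: R->7, L=5; B->plug->B->R->B->L->D->refl->C->L'->D->R'->G->plug->G
Char 3 ('D'): step: R->0, L->6 (L advanced); D->plug->D->R->F->L->D->refl->C->L'->A->R'->A->plug->A
Char 4 ('H'): step: R->1, L=6; H->plug->H->R->H->L->F->refl->A->L'->G->R'->B->plug->B
Char 5 ('F'): step: R->2, L=6; F->plug->F->R->H->L->F->refl->A->L'->G->R'->G->plug->G
Char 6 ('B'): step: R->3, L=6; B->plug->B->R->B->L->E->refl->G->L'->D->R'->G->plug->G

G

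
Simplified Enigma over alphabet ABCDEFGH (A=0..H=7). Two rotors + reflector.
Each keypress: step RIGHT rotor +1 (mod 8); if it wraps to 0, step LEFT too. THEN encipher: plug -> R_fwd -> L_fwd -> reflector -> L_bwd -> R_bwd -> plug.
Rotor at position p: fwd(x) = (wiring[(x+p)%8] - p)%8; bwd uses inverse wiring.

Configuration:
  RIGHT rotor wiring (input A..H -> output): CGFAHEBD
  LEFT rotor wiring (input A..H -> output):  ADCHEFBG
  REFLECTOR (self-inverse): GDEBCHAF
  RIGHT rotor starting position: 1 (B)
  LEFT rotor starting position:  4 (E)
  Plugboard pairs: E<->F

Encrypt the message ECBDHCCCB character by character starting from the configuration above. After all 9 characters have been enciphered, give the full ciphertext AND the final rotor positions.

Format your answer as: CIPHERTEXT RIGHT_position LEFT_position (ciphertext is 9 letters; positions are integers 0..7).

Char 1 ('E'): step: R->2, L=4; E->plug->F->R->B->L->B->refl->D->L'->H->R'->E->plug->F
Char 2 ('C'): step: R->3, L=4; C->plug->C->R->B->L->B->refl->D->L'->H->R'->F->plug->E
Char 3 ('B'): step: R->4, L=4; B->plug->B->R->A->L->A->refl->G->L'->G->R'->E->plug->F
Char 4 ('D'): step: R->5, L=4; D->plug->D->R->F->L->H->refl->F->L'->C->R'->H->plug->H
Char 5 ('H'): step: R->6, L=4; H->plug->H->R->G->L->G->refl->A->L'->A->R'->D->plug->D
Char 6 ('C'): step: R->7, L=4; C->plug->C->R->H->L->D->refl->B->L'->B->R'->E->plug->F
Char 7 ('C'): step: R->0, L->5 (L advanced); C->plug->C->R->F->L->F->refl->H->L'->H->R'->E->plug->F
Char 8 ('C'): step: R->1, L=5; C->plug->C->R->H->L->H->refl->F->L'->F->R'->A->plug->A
Char 9 ('B'): step: R->2, L=5; B->plug->B->R->G->L->C->refl->E->L'->B->R'->F->plug->E
Final: ciphertext=FEFHDFFAE, RIGHT=2, LEFT=5

Answer: FEFHDFFAE 2 5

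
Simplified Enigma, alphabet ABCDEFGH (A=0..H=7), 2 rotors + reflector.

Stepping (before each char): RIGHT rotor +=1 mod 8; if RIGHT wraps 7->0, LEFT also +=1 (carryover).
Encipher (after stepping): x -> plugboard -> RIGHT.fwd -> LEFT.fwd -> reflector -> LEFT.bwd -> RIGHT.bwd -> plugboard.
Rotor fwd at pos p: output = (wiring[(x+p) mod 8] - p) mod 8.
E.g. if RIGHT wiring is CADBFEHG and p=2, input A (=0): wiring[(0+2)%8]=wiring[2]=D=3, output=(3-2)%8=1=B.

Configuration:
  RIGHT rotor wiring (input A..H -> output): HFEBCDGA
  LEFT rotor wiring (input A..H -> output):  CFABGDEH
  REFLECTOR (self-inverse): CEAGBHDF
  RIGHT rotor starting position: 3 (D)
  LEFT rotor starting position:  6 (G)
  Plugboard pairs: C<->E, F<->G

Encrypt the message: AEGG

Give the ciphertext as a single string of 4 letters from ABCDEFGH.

Answer: DGDH

Derivation:
Char 1 ('A'): step: R->4, L=6; A->plug->A->R->G->L->A->refl->C->L'->E->R'->D->plug->D
Char 2 ('E'): step: R->5, L=6; E->plug->C->R->D->L->H->refl->F->L'->H->R'->F->plug->G
Char 3 ('G'): step: R->6, L=6; G->plug->F->R->D->L->H->refl->F->L'->H->R'->D->plug->D
Char 4 ('G'): step: R->7, L=6; G->plug->F->R->D->L->H->refl->F->L'->H->R'->H->plug->H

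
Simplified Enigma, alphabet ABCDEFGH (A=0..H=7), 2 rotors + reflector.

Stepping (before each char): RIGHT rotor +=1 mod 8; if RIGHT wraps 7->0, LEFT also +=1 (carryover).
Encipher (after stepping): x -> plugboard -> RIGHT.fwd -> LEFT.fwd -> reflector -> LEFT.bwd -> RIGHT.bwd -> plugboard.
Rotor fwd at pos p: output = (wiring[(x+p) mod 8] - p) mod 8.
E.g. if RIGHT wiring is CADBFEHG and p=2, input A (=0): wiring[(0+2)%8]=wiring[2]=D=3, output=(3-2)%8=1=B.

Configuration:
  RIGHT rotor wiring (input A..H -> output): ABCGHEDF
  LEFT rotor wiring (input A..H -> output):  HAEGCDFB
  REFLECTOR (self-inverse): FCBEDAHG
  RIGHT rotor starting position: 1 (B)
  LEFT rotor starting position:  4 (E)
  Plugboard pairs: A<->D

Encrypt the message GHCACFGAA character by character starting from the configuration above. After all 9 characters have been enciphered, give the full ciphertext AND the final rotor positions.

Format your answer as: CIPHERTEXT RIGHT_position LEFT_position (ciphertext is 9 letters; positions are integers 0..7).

Answer: FEHBBBAEB 2 5

Derivation:
Char 1 ('G'): step: R->2, L=4; G->plug->G->R->G->L->A->refl->F->L'->D->R'->F->plug->F
Char 2 ('H'): step: R->3, L=4; H->plug->H->R->H->L->C->refl->B->L'->C->R'->E->plug->E
Char 3 ('C'): step: R->4, L=4; C->plug->C->R->H->L->C->refl->B->L'->C->R'->H->plug->H
Char 4 ('A'): step: R->5, L=4; A->plug->D->R->D->L->F->refl->A->L'->G->R'->B->plug->B
Char 5 ('C'): step: R->6, L=4; C->plug->C->R->C->L->B->refl->C->L'->H->R'->B->plug->B
Char 6 ('F'): step: R->7, L=4; F->plug->F->R->A->L->G->refl->H->L'->B->R'->B->plug->B
Char 7 ('G'): step: R->0, L->5 (L advanced); G->plug->G->R->D->L->C->refl->B->L'->G->R'->D->plug->A
Char 8 ('A'): step: R->1, L=5; A->plug->D->R->G->L->B->refl->C->L'->D->R'->E->plug->E
Char 9 ('A'): step: R->2, L=5; A->plug->D->R->C->L->E->refl->D->L'->E->R'->B->plug->B
Final: ciphertext=FEHBBBAEB, RIGHT=2, LEFT=5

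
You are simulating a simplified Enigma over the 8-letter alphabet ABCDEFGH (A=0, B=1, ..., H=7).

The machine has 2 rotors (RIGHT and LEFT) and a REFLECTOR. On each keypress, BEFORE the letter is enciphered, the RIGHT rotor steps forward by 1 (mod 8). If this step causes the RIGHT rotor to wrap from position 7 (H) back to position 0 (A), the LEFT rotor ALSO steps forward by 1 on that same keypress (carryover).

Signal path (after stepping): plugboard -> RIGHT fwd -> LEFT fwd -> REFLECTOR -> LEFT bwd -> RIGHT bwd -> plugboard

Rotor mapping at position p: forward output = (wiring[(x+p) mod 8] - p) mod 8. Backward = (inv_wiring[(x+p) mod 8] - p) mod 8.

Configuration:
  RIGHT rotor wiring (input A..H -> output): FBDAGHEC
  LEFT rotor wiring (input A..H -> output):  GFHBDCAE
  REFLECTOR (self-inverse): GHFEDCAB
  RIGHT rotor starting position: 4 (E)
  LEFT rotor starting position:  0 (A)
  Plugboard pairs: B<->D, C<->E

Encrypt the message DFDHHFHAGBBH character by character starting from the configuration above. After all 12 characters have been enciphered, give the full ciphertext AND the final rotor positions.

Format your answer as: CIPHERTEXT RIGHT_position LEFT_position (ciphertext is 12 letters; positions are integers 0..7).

Char 1 ('D'): step: R->5, L=0; D->plug->B->R->H->L->E->refl->D->L'->E->R'->E->plug->C
Char 2 ('F'): step: R->6, L=0; F->plug->F->R->C->L->H->refl->B->L'->D->R'->D->plug->B
Char 3 ('D'): step: R->7, L=0; D->plug->B->R->G->L->A->refl->G->L'->A->R'->G->plug->G
Char 4 ('H'): step: R->0, L->1 (L advanced); H->plug->H->R->C->L->A->refl->G->L'->B->R'->B->plug->D
Char 5 ('H'): step: R->1, L=1; H->plug->H->R->E->L->B->refl->H->L'->F->R'->D->plug->B
Char 6 ('F'): step: R->2, L=1; F->plug->F->R->A->L->E->refl->D->L'->G->R'->B->plug->D
Char 7 ('H'): step: R->3, L=1; H->plug->H->R->A->L->E->refl->D->L'->G->R'->G->plug->G
Char 8 ('A'): step: R->4, L=1; A->plug->A->R->C->L->A->refl->G->L'->B->R'->E->plug->C
Char 9 ('G'): step: R->5, L=1; G->plug->G->R->D->L->C->refl->F->L'->H->R'->B->plug->D
Char 10 ('B'): step: R->6, L=1; B->plug->D->R->D->L->C->refl->F->L'->H->R'->C->plug->E
Char 11 ('B'): step: R->7, L=1; B->plug->D->R->E->L->B->refl->H->L'->F->R'->H->plug->H
Char 12 ('H'): step: R->0, L->2 (L advanced); H->plug->H->R->C->L->B->refl->H->L'->B->R'->B->plug->D
Final: ciphertext=CBGDBDGCDEHD, RIGHT=0, LEFT=2

Answer: CBGDBDGCDEHD 0 2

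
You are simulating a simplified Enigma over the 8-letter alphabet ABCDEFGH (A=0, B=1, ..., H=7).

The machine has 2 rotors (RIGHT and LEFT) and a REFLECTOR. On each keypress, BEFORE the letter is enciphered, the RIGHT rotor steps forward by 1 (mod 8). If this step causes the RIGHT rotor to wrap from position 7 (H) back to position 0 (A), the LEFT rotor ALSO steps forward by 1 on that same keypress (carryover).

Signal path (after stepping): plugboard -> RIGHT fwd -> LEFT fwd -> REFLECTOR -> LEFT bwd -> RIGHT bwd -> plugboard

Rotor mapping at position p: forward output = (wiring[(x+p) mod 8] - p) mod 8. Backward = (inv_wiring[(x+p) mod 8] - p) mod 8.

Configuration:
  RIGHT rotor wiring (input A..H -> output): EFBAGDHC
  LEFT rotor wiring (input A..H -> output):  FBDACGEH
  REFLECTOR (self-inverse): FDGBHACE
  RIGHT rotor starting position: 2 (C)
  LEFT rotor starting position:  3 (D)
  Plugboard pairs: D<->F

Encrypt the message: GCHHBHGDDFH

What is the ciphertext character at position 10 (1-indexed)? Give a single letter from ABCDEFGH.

Char 1 ('G'): step: R->3, L=3; G->plug->G->R->C->L->D->refl->B->L'->D->R'->B->plug->B
Char 2 ('C'): step: R->4, L=3; C->plug->C->R->D->L->B->refl->D->L'->C->R'->A->plug->A
Char 3 ('H'): step: R->5, L=3; H->plug->H->R->B->L->H->refl->E->L'->E->R'->F->plug->D
Char 4 ('H'): step: R->6, L=3; H->plug->H->R->F->L->C->refl->G->L'->G->R'->C->plug->C
Char 5 ('B'): step: R->7, L=3; B->plug->B->R->F->L->C->refl->G->L'->G->R'->C->plug->C
Char 6 ('H'): step: R->0, L->4 (L advanced); H->plug->H->R->C->L->A->refl->F->L'->F->R'->B->plug->B
Char 7 ('G'): step: R->1, L=4; G->plug->G->R->B->L->C->refl->G->L'->A->R'->B->plug->B
Char 8 ('D'): step: R->2, L=4; D->plug->F->R->A->L->G->refl->C->L'->B->R'->D->plug->F
Char 9 ('D'): step: R->3, L=4; D->plug->F->R->B->L->C->refl->G->L'->A->R'->C->plug->C
Char 10 ('F'): step: R->4, L=4; F->plug->D->R->G->L->H->refl->E->L'->H->R'->B->plug->B

B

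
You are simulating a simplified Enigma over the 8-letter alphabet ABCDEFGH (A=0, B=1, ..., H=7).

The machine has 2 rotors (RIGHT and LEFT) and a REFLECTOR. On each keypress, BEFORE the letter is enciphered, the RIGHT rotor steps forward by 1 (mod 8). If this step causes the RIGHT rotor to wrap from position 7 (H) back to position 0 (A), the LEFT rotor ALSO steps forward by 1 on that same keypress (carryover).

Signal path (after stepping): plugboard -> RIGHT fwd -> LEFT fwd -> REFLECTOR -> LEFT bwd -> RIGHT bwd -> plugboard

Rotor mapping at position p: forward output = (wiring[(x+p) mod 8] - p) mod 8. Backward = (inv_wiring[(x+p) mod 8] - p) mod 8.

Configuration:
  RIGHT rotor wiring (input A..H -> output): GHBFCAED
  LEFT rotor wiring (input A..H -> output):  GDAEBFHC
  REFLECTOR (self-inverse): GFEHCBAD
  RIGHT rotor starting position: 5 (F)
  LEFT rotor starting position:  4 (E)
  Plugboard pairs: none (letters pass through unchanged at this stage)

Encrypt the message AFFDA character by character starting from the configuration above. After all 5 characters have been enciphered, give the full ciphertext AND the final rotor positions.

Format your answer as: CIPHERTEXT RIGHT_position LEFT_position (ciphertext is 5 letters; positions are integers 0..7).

Char 1 ('A'): step: R->6, L=4; A->plug->A->R->G->L->E->refl->C->L'->E->R'->G->plug->G
Char 2 ('F'): step: R->7, L=4; F->plug->F->R->D->L->G->refl->A->L'->H->R'->B->plug->B
Char 3 ('F'): step: R->0, L->5 (L advanced); F->plug->F->R->A->L->A->refl->G->L'->E->R'->G->plug->G
Char 4 ('D'): step: R->1, L=5; D->plug->D->R->B->L->C->refl->E->L'->H->R'->E->plug->E
Char 5 ('A'): step: R->2, L=5; A->plug->A->R->H->L->E->refl->C->L'->B->R'->F->plug->F
Final: ciphertext=GBGEF, RIGHT=2, LEFT=5

Answer: GBGEF 2 5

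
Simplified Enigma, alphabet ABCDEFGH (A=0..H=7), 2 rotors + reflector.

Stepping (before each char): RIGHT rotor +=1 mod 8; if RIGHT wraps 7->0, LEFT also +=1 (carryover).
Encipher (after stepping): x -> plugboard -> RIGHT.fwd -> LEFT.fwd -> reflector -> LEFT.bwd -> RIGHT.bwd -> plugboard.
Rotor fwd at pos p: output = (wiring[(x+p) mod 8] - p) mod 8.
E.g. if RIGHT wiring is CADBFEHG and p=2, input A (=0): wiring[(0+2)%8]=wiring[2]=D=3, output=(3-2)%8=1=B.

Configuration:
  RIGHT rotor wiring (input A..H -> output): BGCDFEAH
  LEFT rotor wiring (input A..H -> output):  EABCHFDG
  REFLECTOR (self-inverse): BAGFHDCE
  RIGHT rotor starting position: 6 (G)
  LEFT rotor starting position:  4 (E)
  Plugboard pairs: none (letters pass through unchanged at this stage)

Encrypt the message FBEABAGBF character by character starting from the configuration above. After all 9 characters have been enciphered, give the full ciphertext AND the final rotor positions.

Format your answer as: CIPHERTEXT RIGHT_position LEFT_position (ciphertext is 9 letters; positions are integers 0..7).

Answer: AFADAHDGE 7 5

Derivation:
Char 1 ('F'): step: R->7, L=4; F->plug->F->R->G->L->F->refl->D->L'->A->R'->A->plug->A
Char 2 ('B'): step: R->0, L->5 (L advanced); B->plug->B->R->G->L->F->refl->D->L'->E->R'->F->plug->F
Char 3 ('E'): step: R->1, L=5; E->plug->E->R->D->L->H->refl->E->L'->F->R'->A->plug->A
Char 4 ('A'): step: R->2, L=5; A->plug->A->R->A->L->A->refl->B->L'->C->R'->D->plug->D
Char 5 ('B'): step: R->3, L=5; B->plug->B->R->C->L->B->refl->A->L'->A->R'->A->plug->A
Char 6 ('A'): step: R->4, L=5; A->plug->A->R->B->L->G->refl->C->L'->H->R'->H->plug->H
Char 7 ('G'): step: R->5, L=5; G->plug->G->R->G->L->F->refl->D->L'->E->R'->D->plug->D
Char 8 ('B'): step: R->6, L=5; B->plug->B->R->B->L->G->refl->C->L'->H->R'->G->plug->G
Char 9 ('F'): step: R->7, L=5; F->plug->F->R->G->L->F->refl->D->L'->E->R'->E->plug->E
Final: ciphertext=AFADAHDGE, RIGHT=7, LEFT=5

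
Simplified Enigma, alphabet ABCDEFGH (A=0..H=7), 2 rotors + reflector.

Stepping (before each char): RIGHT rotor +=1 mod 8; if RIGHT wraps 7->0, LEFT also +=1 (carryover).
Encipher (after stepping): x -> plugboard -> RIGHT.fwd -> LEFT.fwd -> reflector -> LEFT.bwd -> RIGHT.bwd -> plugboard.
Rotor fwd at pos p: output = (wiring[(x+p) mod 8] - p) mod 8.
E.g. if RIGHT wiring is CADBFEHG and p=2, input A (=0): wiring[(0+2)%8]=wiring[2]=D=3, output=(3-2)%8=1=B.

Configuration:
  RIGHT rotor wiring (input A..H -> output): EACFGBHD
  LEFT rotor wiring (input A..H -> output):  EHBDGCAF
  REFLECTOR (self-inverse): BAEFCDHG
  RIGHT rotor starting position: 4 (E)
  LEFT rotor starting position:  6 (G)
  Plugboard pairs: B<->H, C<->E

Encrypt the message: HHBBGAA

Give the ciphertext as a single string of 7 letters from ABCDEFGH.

Char 1 ('H'): step: R->5, L=6; H->plug->B->R->C->L->G->refl->H->L'->B->R'->H->plug->B
Char 2 ('H'): step: R->6, L=6; H->plug->B->R->F->L->F->refl->D->L'->E->R'->E->plug->C
Char 3 ('B'): step: R->7, L=6; B->plug->H->R->A->L->C->refl->E->L'->H->R'->F->plug->F
Char 4 ('B'): step: R->0, L->7 (L advanced); B->plug->H->R->D->L->C->refl->E->L'->E->R'->A->plug->A
Char 5 ('G'): step: R->1, L=7; G->plug->G->R->C->L->A->refl->B->L'->H->R'->A->plug->A
Char 6 ('A'): step: R->2, L=7; A->plug->A->R->A->L->G->refl->H->L'->F->R'->E->plug->C
Char 7 ('A'): step: R->3, L=7; A->plug->A->R->C->L->A->refl->B->L'->H->R'->H->plug->B

Answer: BCFAACB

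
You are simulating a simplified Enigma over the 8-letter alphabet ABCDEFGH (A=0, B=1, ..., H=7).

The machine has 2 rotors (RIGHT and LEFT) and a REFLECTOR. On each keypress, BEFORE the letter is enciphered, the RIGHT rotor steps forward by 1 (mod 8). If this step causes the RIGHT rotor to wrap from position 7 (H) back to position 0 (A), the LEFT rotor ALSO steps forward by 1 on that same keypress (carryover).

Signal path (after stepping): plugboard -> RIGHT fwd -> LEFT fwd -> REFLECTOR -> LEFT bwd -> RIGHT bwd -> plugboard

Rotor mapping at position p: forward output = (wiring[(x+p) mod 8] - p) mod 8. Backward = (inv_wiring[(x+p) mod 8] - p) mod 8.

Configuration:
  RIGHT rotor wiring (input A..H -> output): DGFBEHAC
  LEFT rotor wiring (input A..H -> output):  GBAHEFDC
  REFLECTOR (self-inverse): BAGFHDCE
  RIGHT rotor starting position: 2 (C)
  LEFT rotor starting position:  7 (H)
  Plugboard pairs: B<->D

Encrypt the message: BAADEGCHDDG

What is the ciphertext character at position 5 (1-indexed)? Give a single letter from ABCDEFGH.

Char 1 ('B'): step: R->3, L=7; B->plug->D->R->F->L->F->refl->D->L'->A->R'->F->plug->F
Char 2 ('A'): step: R->4, L=7; A->plug->A->R->A->L->D->refl->F->L'->F->R'->H->plug->H
Char 3 ('A'): step: R->5, L=7; A->plug->A->R->C->L->C->refl->G->L'->G->R'->D->plug->B
Char 4 ('D'): step: R->6, L=7; D->plug->B->R->E->L->A->refl->B->L'->D->R'->F->plug->F
Char 5 ('E'): step: R->7, L=7; E->plug->E->R->C->L->C->refl->G->L'->G->R'->D->plug->B

B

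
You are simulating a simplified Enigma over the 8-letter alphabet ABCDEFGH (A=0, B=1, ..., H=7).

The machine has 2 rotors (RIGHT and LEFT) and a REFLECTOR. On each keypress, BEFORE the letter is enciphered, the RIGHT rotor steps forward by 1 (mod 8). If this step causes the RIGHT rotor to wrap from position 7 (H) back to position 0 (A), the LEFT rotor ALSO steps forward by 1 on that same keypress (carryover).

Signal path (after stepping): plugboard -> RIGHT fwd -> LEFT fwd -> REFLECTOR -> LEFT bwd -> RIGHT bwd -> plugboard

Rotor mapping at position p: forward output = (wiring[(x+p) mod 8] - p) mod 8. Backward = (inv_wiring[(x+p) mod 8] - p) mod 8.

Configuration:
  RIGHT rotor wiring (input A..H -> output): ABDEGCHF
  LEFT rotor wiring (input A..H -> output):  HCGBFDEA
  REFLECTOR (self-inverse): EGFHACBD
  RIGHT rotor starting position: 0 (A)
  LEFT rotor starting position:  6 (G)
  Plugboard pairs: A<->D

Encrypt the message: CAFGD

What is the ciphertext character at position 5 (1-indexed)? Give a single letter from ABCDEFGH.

Char 1 ('C'): step: R->1, L=6; C->plug->C->R->D->L->E->refl->A->L'->E->R'->G->plug->G
Char 2 ('A'): step: R->2, L=6; A->plug->D->R->A->L->G->refl->B->L'->C->R'->B->plug->B
Char 3 ('F'): step: R->3, L=6; F->plug->F->R->F->L->D->refl->H->L'->G->R'->G->plug->G
Char 4 ('G'): step: R->4, L=6; G->plug->G->R->H->L->F->refl->C->L'->B->R'->D->plug->A
Char 5 ('D'): step: R->5, L=6; D->plug->A->R->F->L->D->refl->H->L'->G->R'->F->plug->F

F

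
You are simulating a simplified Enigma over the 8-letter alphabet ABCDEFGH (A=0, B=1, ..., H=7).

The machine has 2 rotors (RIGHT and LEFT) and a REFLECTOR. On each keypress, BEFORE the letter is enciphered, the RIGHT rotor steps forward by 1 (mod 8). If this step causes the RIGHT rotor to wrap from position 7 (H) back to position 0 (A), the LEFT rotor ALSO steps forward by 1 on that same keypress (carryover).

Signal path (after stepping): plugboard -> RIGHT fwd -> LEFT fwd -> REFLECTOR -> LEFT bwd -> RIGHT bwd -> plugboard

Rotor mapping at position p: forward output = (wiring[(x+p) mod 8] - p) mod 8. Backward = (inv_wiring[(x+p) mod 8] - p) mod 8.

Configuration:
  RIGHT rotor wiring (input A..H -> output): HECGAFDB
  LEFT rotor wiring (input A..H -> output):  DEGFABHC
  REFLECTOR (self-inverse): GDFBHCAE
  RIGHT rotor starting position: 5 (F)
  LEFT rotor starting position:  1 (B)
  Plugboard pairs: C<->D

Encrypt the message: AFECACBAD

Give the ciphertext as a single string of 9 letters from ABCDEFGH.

Answer: EEGECAGHC

Derivation:
Char 1 ('A'): step: R->6, L=1; A->plug->A->R->F->L->G->refl->A->L'->E->R'->E->plug->E
Char 2 ('F'): step: R->7, L=1; F->plug->F->R->B->L->F->refl->C->L'->H->R'->E->plug->E
Char 3 ('E'): step: R->0, L->2 (L advanced); E->plug->E->R->A->L->E->refl->H->L'->D->R'->G->plug->G
Char 4 ('C'): step: R->1, L=2; C->plug->D->R->H->L->C->refl->F->L'->E->R'->E->plug->E
Char 5 ('A'): step: R->2, L=2; A->plug->A->R->A->L->E->refl->H->L'->D->R'->D->plug->C
Char 6 ('C'): step: R->3, L=2; C->plug->D->R->A->L->E->refl->H->L'->D->R'->A->plug->A
Char 7 ('B'): step: R->4, L=2; B->plug->B->R->B->L->D->refl->B->L'->G->R'->G->plug->G
Char 8 ('A'): step: R->5, L=2; A->plug->A->R->A->L->E->refl->H->L'->D->R'->H->plug->H
Char 9 ('D'): step: R->6, L=2; D->plug->C->R->B->L->D->refl->B->L'->G->R'->D->plug->C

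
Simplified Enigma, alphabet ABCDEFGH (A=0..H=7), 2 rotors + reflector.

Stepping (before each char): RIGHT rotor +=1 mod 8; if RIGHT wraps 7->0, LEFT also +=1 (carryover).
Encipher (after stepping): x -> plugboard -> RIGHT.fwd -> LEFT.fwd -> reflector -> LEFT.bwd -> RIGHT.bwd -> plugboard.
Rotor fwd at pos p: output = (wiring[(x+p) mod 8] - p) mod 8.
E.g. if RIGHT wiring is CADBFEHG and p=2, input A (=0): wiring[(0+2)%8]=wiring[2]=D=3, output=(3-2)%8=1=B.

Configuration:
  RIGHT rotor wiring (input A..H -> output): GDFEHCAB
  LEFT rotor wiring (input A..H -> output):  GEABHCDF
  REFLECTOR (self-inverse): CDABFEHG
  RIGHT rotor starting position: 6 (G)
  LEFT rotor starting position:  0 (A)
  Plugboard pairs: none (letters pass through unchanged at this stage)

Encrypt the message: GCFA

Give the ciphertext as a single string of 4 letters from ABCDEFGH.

Answer: DFDH

Derivation:
Char 1 ('G'): step: R->7, L=0; G->plug->G->R->D->L->B->refl->D->L'->G->R'->D->plug->D
Char 2 ('C'): step: R->0, L->1 (L advanced); C->plug->C->R->F->L->C->refl->A->L'->C->R'->F->plug->F
Char 3 ('F'): step: R->1, L=1; F->plug->F->R->H->L->F->refl->E->L'->G->R'->D->plug->D
Char 4 ('A'): step: R->2, L=1; A->plug->A->R->D->L->G->refl->H->L'->B->R'->H->plug->H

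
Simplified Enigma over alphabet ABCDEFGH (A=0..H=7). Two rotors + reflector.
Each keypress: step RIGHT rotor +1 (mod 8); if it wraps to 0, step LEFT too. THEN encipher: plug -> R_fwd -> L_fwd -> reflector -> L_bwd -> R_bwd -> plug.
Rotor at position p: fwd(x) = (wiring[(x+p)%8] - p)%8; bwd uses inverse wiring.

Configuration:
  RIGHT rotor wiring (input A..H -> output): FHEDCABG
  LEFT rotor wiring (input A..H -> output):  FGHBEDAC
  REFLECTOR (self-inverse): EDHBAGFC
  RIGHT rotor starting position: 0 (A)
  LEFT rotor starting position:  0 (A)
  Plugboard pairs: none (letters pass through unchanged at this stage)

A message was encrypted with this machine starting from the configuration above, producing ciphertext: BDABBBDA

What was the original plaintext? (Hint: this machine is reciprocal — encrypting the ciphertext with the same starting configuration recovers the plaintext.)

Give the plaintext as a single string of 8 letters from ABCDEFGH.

Char 1 ('B'): step: R->1, L=0; B->plug->B->R->D->L->B->refl->D->L'->F->R'->G->plug->G
Char 2 ('D'): step: R->2, L=0; D->plug->D->R->G->L->A->refl->E->L'->E->R'->F->plug->F
Char 3 ('A'): step: R->3, L=0; A->plug->A->R->A->L->F->refl->G->L'->B->R'->H->plug->H
Char 4 ('B'): step: R->4, L=0; B->plug->B->R->E->L->E->refl->A->L'->G->R'->A->plug->A
Char 5 ('B'): step: R->5, L=0; B->plug->B->R->E->L->E->refl->A->L'->G->R'->G->plug->G
Char 6 ('B'): step: R->6, L=0; B->plug->B->R->A->L->F->refl->G->L'->B->R'->D->plug->D
Char 7 ('D'): step: R->7, L=0; D->plug->D->R->F->L->D->refl->B->L'->D->R'->F->plug->F
Char 8 ('A'): step: R->0, L->1 (L advanced); A->plug->A->R->F->L->H->refl->C->L'->E->R'->C->plug->C

Answer: GFHAGDFC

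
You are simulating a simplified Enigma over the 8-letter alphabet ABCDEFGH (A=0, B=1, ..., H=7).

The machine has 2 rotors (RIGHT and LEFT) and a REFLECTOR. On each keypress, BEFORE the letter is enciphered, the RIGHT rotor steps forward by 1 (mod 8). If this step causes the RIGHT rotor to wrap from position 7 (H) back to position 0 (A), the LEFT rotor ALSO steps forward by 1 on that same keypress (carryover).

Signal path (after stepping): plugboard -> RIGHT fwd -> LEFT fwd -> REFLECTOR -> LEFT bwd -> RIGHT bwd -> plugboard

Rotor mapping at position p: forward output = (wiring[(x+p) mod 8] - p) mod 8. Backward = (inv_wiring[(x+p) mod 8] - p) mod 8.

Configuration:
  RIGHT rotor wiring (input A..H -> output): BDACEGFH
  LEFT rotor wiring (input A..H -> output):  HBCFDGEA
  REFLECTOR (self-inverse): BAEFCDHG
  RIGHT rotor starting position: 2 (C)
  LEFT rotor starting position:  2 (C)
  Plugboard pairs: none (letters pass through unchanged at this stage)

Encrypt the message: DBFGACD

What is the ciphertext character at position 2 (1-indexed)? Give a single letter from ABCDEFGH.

Char 1 ('D'): step: R->3, L=2; D->plug->D->R->C->L->B->refl->A->L'->A->R'->G->plug->G
Char 2 ('B'): step: R->4, L=2; B->plug->B->R->C->L->B->refl->A->L'->A->R'->A->plug->A

A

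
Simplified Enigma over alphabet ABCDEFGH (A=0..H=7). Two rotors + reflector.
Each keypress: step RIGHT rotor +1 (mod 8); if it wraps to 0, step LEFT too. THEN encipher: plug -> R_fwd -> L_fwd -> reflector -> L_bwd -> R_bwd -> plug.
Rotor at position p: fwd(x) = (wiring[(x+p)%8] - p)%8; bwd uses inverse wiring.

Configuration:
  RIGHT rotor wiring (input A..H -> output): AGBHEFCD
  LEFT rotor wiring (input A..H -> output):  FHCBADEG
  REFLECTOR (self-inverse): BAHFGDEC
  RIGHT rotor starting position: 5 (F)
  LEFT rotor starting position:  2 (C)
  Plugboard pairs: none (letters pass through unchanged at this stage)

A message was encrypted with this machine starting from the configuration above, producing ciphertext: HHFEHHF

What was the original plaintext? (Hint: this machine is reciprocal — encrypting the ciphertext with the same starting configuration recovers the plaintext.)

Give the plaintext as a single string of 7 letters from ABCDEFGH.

Char 1 ('H'): step: R->6, L=2; H->plug->H->R->H->L->F->refl->D->L'->G->R'->G->plug->G
Char 2 ('H'): step: R->7, L=2; H->plug->H->R->D->L->B->refl->A->L'->A->R'->E->plug->E
Char 3 ('F'): step: R->0, L->3 (L advanced); F->plug->F->R->F->L->C->refl->H->L'->H->R'->D->plug->D
Char 4 ('E'): step: R->1, L=3; E->plug->E->R->E->L->D->refl->F->L'->B->R'->F->plug->F
Char 5 ('H'): step: R->2, L=3; H->plug->H->R->E->L->D->refl->F->L'->B->R'->F->plug->F
Char 6 ('H'): step: R->3, L=3; H->plug->H->R->G->L->E->refl->G->L'->A->R'->E->plug->E
Char 7 ('F'): step: R->4, L=3; F->plug->F->R->C->L->A->refl->B->L'->D->R'->H->plug->H

Answer: GEDFFEH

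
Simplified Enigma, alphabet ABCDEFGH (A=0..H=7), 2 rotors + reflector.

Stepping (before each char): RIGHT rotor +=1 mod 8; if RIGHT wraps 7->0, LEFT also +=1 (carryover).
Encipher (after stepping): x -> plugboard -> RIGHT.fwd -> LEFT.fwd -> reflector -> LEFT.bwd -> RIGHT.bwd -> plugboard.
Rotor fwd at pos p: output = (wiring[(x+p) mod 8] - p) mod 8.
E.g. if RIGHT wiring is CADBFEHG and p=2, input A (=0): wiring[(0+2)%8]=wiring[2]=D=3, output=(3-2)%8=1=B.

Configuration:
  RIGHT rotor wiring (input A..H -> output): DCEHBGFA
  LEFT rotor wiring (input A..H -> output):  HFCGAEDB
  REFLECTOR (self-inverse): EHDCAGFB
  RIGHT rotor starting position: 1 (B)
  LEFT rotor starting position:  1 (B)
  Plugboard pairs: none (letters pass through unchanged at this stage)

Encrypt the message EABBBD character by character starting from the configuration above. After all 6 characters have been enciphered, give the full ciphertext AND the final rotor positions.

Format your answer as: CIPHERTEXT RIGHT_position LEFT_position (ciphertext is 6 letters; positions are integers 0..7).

Answer: GEEDAB 7 1

Derivation:
Char 1 ('E'): step: R->2, L=1; E->plug->E->R->D->L->H->refl->B->L'->B->R'->G->plug->G
Char 2 ('A'): step: R->3, L=1; A->plug->A->R->E->L->D->refl->C->L'->F->R'->E->plug->E
Char 3 ('B'): step: R->4, L=1; B->plug->B->R->C->L->F->refl->G->L'->H->R'->E->plug->E
Char 4 ('B'): step: R->5, L=1; B->plug->B->R->A->L->E->refl->A->L'->G->R'->D->plug->D
Char 5 ('B'): step: R->6, L=1; B->plug->B->R->C->L->F->refl->G->L'->H->R'->A->plug->A
Char 6 ('D'): step: R->7, L=1; D->plug->D->R->F->L->C->refl->D->L'->E->R'->B->plug->B
Final: ciphertext=GEEDAB, RIGHT=7, LEFT=1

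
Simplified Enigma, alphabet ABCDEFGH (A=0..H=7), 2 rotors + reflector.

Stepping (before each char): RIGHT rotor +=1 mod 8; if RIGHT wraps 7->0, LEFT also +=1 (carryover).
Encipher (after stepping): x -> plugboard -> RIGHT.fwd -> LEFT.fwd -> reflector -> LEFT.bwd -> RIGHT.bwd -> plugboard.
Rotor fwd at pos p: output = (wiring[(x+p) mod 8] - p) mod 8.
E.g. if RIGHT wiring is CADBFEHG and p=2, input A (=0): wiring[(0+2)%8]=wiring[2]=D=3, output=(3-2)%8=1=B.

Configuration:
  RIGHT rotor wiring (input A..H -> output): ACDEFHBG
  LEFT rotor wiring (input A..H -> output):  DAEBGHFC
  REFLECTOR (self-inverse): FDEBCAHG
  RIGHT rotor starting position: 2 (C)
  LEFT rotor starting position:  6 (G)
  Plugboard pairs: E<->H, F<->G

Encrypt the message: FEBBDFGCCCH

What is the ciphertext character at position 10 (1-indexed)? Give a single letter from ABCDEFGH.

Char 1 ('F'): step: R->3, L=6; F->plug->G->R->H->L->B->refl->D->L'->F->R'->F->plug->G
Char 2 ('E'): step: R->4, L=6; E->plug->H->R->A->L->H->refl->G->L'->E->R'->E->plug->H
Char 3 ('B'): step: R->5, L=6; B->plug->B->R->E->L->G->refl->H->L'->A->R'->H->plug->E
Char 4 ('B'): step: R->6, L=6; B->plug->B->R->A->L->H->refl->G->L'->E->R'->D->plug->D
Char 5 ('D'): step: R->7, L=6; D->plug->D->R->E->L->G->refl->H->L'->A->R'->G->plug->F
Char 6 ('F'): step: R->0, L->7 (L advanced); F->plug->G->R->B->L->E->refl->C->L'->E->R'->D->plug->D
Char 7 ('G'): step: R->1, L=7; G->plug->F->R->A->L->D->refl->B->L'->C->R'->B->plug->B
Char 8 ('C'): step: R->2, L=7; C->plug->C->R->D->L->F->refl->A->L'->G->R'->G->plug->F
Char 9 ('C'): step: R->3, L=7; C->plug->C->R->E->L->C->refl->E->L'->B->R'->A->plug->A
Char 10 ('C'): step: R->4, L=7; C->plug->C->R->F->L->H->refl->G->L'->H->R'->G->plug->F

F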